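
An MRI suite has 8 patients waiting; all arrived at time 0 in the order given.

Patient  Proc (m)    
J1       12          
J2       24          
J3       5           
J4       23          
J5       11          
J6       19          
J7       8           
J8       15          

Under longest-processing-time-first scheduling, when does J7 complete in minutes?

LPT (decreasing processing time): J2 J4 J6 J8 J1 J5 J7 J3.
J2: 0→24
J4: 24→47
J6: 47→66
J8: 66→81
J1: 81→93
J5: 93→104
J7: 104→112

112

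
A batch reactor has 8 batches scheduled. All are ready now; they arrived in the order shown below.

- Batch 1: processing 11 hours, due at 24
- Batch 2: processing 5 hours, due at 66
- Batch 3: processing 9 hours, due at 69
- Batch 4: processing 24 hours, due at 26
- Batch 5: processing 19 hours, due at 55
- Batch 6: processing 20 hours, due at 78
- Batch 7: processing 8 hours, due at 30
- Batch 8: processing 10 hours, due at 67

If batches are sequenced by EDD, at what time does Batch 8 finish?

EDD (increasing due date): Batch 1 Batch 4 Batch 7 Batch 5 Batch 2 Batch 8 Batch 3 Batch 6.
Batch 1: 0→11
Batch 4: 11→35
Batch 7: 35→43
Batch 5: 43→62
Batch 2: 62→67
Batch 8: 67→77

77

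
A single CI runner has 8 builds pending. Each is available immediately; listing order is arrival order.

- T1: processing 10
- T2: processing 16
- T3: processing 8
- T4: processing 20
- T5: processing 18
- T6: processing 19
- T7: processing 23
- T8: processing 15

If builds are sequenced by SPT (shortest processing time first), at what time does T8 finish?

33

SPT (increasing processing time): T3 T1 T8 T2 T5 T6 T4 T7.
T3: 0→8
T1: 8→18
T8: 18→33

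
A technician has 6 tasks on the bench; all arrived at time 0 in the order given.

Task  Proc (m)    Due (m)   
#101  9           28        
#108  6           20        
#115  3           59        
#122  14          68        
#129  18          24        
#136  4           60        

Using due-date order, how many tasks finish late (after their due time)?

1

EDD (increasing due date): #108 #129 #101 #115 #136 #122.
#108: 0→6, due 20, tardiness 0
#129: 6→24, due 24, tardiness 0
#101: 24→33, due 28, tardiness 5
#115: 33→36, due 59, tardiness 0
#136: 36→40, due 60, tardiness 0
#122: 40→54, due 68, tardiness 0
Late tasks: 1.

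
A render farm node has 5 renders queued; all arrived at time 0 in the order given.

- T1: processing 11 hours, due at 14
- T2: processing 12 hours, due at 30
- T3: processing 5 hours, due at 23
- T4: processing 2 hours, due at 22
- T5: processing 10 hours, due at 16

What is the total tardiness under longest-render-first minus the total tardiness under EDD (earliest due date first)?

38

LPT (decreasing processing time): T2 T1 T5 T3 T4.
T2: 0→12, due 30, tardiness 0
T1: 12→23, due 14, tardiness 9
T5: 23→33, due 16, tardiness 17
T3: 33→38, due 23, tardiness 15
T4: 38→40, due 22, tardiness 18
Sum = 0+9+17+15+18 = 59.
EDD (increasing due date): T1 T5 T4 T3 T2.
T1: 0→11, due 14, tardiness 0
T5: 11→21, due 16, tardiness 5
T4: 21→23, due 22, tardiness 1
T3: 23→28, due 23, tardiness 5
T2: 28→40, due 30, tardiness 10
Sum = 0+5+1+5+10 = 21.
Difference = 59 − 21 = 38.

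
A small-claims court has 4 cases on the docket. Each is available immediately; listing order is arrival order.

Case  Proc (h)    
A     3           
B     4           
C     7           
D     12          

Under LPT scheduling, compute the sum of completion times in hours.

LPT (decreasing processing time): D C B A.
D: 0→12
C: 12→19
B: 19→23
A: 23→26
Sum = 12+19+23+26 = 80.

80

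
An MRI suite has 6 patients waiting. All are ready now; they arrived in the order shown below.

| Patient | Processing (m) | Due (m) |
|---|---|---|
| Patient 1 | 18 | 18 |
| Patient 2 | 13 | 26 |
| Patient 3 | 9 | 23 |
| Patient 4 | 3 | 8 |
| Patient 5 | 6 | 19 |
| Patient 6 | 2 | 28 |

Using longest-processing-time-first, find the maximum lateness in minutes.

LPT (decreasing processing time): Patient 1 Patient 2 Patient 3 Patient 5 Patient 4 Patient 6.
Patient 1: 0→18, due 18, lateness 0
Patient 2: 18→31, due 26, lateness 5
Patient 3: 31→40, due 23, lateness 17
Patient 5: 40→46, due 19, lateness 27
Patient 4: 46→49, due 8, lateness 41
Patient 6: 49→51, due 28, lateness 23
Maximum = 41.

41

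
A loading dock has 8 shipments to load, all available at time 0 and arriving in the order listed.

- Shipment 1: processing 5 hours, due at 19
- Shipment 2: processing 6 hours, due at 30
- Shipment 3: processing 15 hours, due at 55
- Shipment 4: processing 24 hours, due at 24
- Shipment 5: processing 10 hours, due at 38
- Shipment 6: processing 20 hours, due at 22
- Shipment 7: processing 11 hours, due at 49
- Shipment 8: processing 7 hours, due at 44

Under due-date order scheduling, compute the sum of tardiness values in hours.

EDD (increasing due date): Shipment 1 Shipment 6 Shipment 4 Shipment 2 Shipment 5 Shipment 8 Shipment 7 Shipment 3.
Shipment 1: 0→5, due 19, tardiness 0
Shipment 6: 5→25, due 22, tardiness 3
Shipment 4: 25→49, due 24, tardiness 25
Shipment 2: 49→55, due 30, tardiness 25
Shipment 5: 55→65, due 38, tardiness 27
Shipment 8: 65→72, due 44, tardiness 28
Shipment 7: 72→83, due 49, tardiness 34
Shipment 3: 83→98, due 55, tardiness 43
Sum = 0+3+25+25+27+28+34+43 = 185.

185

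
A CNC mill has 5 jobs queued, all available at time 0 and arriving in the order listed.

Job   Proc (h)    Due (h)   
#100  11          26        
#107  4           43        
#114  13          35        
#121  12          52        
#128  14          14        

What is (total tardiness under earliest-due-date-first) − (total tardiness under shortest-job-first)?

-40

EDD (increasing due date): #128 #100 #114 #107 #121.
#128: 0→14, due 14, tardiness 0
#100: 14→25, due 26, tardiness 0
#114: 25→38, due 35, tardiness 3
#107: 38→42, due 43, tardiness 0
#121: 42→54, due 52, tardiness 2
Sum = 0+0+3+0+2 = 5.
SPT (increasing processing time): #107 #100 #121 #114 #128.
#107: 0→4, due 43, tardiness 0
#100: 4→15, due 26, tardiness 0
#121: 15→27, due 52, tardiness 0
#114: 27→40, due 35, tardiness 5
#128: 40→54, due 14, tardiness 40
Sum = 0+0+0+5+40 = 45.
Difference = 5 − 45 = -40.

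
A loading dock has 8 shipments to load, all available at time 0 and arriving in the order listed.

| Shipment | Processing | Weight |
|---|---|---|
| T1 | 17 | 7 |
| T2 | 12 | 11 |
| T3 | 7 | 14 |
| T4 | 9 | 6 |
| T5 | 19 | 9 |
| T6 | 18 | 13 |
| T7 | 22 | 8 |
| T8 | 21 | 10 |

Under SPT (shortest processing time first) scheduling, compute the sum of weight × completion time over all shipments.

SPT (increasing processing time): T3 T4 T2 T1 T6 T5 T8 T7.
T3: finishes 7, weight 14, w·C = 98
T4: finishes 16, weight 6, w·C = 96
T2: finishes 28, weight 11, w·C = 308
T1: finishes 45, weight 7, w·C = 315
T6: finishes 63, weight 13, w·C = 819
T5: finishes 82, weight 9, w·C = 738
T8: finishes 103, weight 10, w·C = 1030
T7: finishes 125, weight 8, w·C = 1000
Sum = 98+96+308+315+819+738+1030+1000 = 4404.

4404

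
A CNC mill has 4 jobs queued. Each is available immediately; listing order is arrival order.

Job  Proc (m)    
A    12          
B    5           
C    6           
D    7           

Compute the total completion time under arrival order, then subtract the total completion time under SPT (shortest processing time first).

18

FIFO (arrival order): A B C D.
A: 0→12
B: 12→17
C: 17→23
D: 23→30
Sum = 12+17+23+30 = 82.
SPT (increasing processing time): B C D A.
B: 0→5
C: 5→11
D: 11→18
A: 18→30
Sum = 5+11+18+30 = 64.
Difference = 82 − 64 = 18.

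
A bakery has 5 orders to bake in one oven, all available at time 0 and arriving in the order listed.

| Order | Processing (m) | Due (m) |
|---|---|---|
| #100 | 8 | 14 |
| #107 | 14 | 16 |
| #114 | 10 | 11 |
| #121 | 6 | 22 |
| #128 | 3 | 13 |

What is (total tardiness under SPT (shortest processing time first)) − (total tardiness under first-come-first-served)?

-27

SPT (increasing processing time): #128 #121 #100 #114 #107.
#128: 0→3, due 13, tardiness 0
#121: 3→9, due 22, tardiness 0
#100: 9→17, due 14, tardiness 3
#114: 17→27, due 11, tardiness 16
#107: 27→41, due 16, tardiness 25
Sum = 0+0+3+16+25 = 44.
FIFO (arrival order): #100 #107 #114 #121 #128.
#100: 0→8, due 14, tardiness 0
#107: 8→22, due 16, tardiness 6
#114: 22→32, due 11, tardiness 21
#121: 32→38, due 22, tardiness 16
#128: 38→41, due 13, tardiness 28
Sum = 0+6+21+16+28 = 71.
Difference = 44 − 71 = -27.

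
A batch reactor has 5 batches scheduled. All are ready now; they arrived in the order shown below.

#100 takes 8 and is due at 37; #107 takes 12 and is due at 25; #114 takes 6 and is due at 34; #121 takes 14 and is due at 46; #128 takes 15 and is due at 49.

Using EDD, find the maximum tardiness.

6

EDD (increasing due date): #107 #114 #100 #121 #128.
#107: 0→12, due 25, tardiness 0
#114: 12→18, due 34, tardiness 0
#100: 18→26, due 37, tardiness 0
#121: 26→40, due 46, tardiness 0
#128: 40→55, due 49, tardiness 6
Maximum = 6.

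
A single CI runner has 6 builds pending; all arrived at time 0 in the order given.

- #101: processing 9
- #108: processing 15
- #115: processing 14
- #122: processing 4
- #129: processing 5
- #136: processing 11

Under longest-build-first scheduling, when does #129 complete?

LPT (decreasing processing time): #108 #115 #136 #101 #129 #122.
#108: 0→15
#115: 15→29
#136: 29→40
#101: 40→49
#129: 49→54

54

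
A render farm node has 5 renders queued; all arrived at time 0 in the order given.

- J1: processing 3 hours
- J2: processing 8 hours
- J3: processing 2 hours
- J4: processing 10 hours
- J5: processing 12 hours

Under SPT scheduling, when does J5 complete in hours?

SPT (increasing processing time): J3 J1 J2 J4 J5.
J3: 0→2
J1: 2→5
J2: 5→13
J4: 13→23
J5: 23→35

35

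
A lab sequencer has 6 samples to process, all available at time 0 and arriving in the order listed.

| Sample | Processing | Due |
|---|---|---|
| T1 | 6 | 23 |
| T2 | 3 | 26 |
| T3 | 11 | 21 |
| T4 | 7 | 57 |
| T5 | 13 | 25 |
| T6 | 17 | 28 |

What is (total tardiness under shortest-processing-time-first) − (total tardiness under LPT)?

-37

SPT (increasing processing time): T2 T1 T4 T3 T5 T6.
T2: 0→3, due 26, tardiness 0
T1: 3→9, due 23, tardiness 0
T4: 9→16, due 57, tardiness 0
T3: 16→27, due 21, tardiness 6
T5: 27→40, due 25, tardiness 15
T6: 40→57, due 28, tardiness 29
Sum = 0+0+0+6+15+29 = 50.
LPT (decreasing processing time): T6 T5 T3 T4 T1 T2.
T6: 0→17, due 28, tardiness 0
T5: 17→30, due 25, tardiness 5
T3: 30→41, due 21, tardiness 20
T4: 41→48, due 57, tardiness 0
T1: 48→54, due 23, tardiness 31
T2: 54→57, due 26, tardiness 31
Sum = 0+5+20+0+31+31 = 87.
Difference = 50 − 87 = -37.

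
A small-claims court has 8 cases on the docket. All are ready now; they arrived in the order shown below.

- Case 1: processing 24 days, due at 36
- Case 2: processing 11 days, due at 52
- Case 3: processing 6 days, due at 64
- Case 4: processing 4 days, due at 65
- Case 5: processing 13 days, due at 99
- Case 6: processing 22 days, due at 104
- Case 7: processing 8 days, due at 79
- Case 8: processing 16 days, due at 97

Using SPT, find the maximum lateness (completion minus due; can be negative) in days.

68

SPT (increasing processing time): Case 4 Case 3 Case 7 Case 2 Case 5 Case 8 Case 6 Case 1.
Case 4: 0→4, due 65, lateness -61
Case 3: 4→10, due 64, lateness -54
Case 7: 10→18, due 79, lateness -61
Case 2: 18→29, due 52, lateness -23
Case 5: 29→42, due 99, lateness -57
Case 8: 42→58, due 97, lateness -39
Case 6: 58→80, due 104, lateness -24
Case 1: 80→104, due 36, lateness 68
Maximum = 68.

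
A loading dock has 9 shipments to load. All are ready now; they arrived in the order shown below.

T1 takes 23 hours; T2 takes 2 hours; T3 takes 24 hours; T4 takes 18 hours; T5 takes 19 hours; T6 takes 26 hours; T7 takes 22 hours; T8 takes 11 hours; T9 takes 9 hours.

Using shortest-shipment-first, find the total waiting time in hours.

447

SPT (increasing processing time): T2 T9 T8 T4 T5 T7 T1 T3 T6.
T2: waits 0, runs 0→2
T9: waits 2, runs 2→11
T8: waits 11, runs 11→22
T4: waits 22, runs 22→40
T5: waits 40, runs 40→59
T7: waits 59, runs 59→81
T1: waits 81, runs 81→104
T3: waits 104, runs 104→128
T6: waits 128, runs 128→154
Sum = 0+2+11+22+40+59+81+104+128 = 447.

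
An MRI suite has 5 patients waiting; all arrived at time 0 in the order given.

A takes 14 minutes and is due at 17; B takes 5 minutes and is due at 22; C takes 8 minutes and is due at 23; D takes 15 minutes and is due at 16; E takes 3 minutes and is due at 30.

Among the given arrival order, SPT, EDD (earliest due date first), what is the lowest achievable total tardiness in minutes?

42

FIFO (arrival order): A B C D E.
A: 0→14, due 17, tardiness 0
B: 14→19, due 22, tardiness 0
C: 19→27, due 23, tardiness 4
D: 27→42, due 16, tardiness 26
E: 42→45, due 30, tardiness 15
Sum = 0+0+4+26+15 = 45.
SPT (increasing processing time): E B C A D.
E: 0→3, due 30, tardiness 0
B: 3→8, due 22, tardiness 0
C: 8→16, due 23, tardiness 0
A: 16→30, due 17, tardiness 13
D: 30→45, due 16, tardiness 29
Sum = 0+0+0+13+29 = 42.
EDD (increasing due date): D A B C E.
D: 0→15, due 16, tardiness 0
A: 15→29, due 17, tardiness 12
B: 29→34, due 22, tardiness 12
C: 34→42, due 23, tardiness 19
E: 42→45, due 30, tardiness 15
Sum = 0+12+12+19+15 = 58.
FIFO 45, SPT 42, EDD 58 → minimum 42.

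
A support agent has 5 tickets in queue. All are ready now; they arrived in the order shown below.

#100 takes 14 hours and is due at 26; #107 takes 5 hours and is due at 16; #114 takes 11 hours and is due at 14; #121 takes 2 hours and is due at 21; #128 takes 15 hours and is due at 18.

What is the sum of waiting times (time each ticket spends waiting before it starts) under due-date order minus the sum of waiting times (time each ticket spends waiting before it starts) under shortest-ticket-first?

EDD (increasing due date): #114 #107 #128 #121 #100.
#114: waits 0, runs 0→11
#107: waits 11, runs 11→16
#128: waits 16, runs 16→31
#121: waits 31, runs 31→33
#100: waits 33, runs 33→47
Sum = 0+11+16+31+33 = 91.
SPT (increasing processing time): #121 #107 #114 #100 #128.
#121: waits 0, runs 0→2
#107: waits 2, runs 2→7
#114: waits 7, runs 7→18
#100: waits 18, runs 18→32
#128: waits 32, runs 32→47
Sum = 0+2+7+18+32 = 59.
Difference = 91 − 59 = 32.

32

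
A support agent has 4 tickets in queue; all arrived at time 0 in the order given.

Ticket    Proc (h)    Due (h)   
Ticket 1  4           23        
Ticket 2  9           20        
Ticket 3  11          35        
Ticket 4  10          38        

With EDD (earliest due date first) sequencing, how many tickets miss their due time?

EDD (increasing due date): Ticket 2 Ticket 1 Ticket 3 Ticket 4.
Ticket 2: 0→9, due 20, tardiness 0
Ticket 1: 9→13, due 23, tardiness 0
Ticket 3: 13→24, due 35, tardiness 0
Ticket 4: 24→34, due 38, tardiness 0
Late tickets: 0.

0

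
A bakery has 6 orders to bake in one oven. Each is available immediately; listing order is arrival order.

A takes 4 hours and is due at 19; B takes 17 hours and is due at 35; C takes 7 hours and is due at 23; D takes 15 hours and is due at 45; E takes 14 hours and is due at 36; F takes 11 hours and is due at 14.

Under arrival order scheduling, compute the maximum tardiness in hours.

54

FIFO (arrival order): A B C D E F.
A: 0→4, due 19, tardiness 0
B: 4→21, due 35, tardiness 0
C: 21→28, due 23, tardiness 5
D: 28→43, due 45, tardiness 0
E: 43→57, due 36, tardiness 21
F: 57→68, due 14, tardiness 54
Maximum = 54.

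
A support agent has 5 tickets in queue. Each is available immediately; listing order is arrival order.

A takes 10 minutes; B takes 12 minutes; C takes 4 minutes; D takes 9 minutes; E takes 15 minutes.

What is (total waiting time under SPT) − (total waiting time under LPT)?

-50

SPT (increasing processing time): C D A B E.
C: waits 0, runs 0→4
D: waits 4, runs 4→13
A: waits 13, runs 13→23
B: waits 23, runs 23→35
E: waits 35, runs 35→50
Sum = 0+4+13+23+35 = 75.
LPT (decreasing processing time): E B A D C.
E: waits 0, runs 0→15
B: waits 15, runs 15→27
A: waits 27, runs 27→37
D: waits 37, runs 37→46
C: waits 46, runs 46→50
Sum = 0+15+27+37+46 = 125.
Difference = 75 − 125 = -50.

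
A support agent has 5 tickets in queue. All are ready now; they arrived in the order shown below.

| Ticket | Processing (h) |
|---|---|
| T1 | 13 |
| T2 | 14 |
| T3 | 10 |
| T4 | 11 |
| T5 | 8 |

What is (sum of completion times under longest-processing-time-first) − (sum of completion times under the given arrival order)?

2

LPT (decreasing processing time): T2 T1 T4 T3 T5.
T2: 0→14
T1: 14→27
T4: 27→38
T3: 38→48
T5: 48→56
Sum = 14+27+38+48+56 = 183.
FIFO (arrival order): T1 T2 T3 T4 T5.
T1: 0→13
T2: 13→27
T3: 27→37
T4: 37→48
T5: 48→56
Sum = 13+27+37+48+56 = 181.
Difference = 183 − 181 = 2.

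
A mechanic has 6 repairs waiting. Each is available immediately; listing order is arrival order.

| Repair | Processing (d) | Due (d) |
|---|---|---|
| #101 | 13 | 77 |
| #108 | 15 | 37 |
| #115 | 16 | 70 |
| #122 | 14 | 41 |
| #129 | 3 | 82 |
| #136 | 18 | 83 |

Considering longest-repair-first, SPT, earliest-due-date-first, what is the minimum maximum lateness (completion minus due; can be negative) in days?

LPT (decreasing processing time): #136 #115 #108 #122 #101 #129.
#136: 0→18, due 83, lateness -65
#115: 18→34, due 70, lateness -36
#108: 34→49, due 37, lateness 12
#122: 49→63, due 41, lateness 22
#101: 63→76, due 77, lateness -1
#129: 76→79, due 82, lateness -3
Maximum = 22.
SPT (increasing processing time): #129 #101 #122 #108 #115 #136.
#129: 0→3, due 82, lateness -79
#101: 3→16, due 77, lateness -61
#122: 16→30, due 41, lateness -11
#108: 30→45, due 37, lateness 8
#115: 45→61, due 70, lateness -9
#136: 61→79, due 83, lateness -4
Maximum = 8.
EDD (increasing due date): #108 #122 #115 #101 #129 #136.
#108: 0→15, due 37, lateness -22
#122: 15→29, due 41, lateness -12
#115: 29→45, due 70, lateness -25
#101: 45→58, due 77, lateness -19
#129: 58→61, due 82, lateness -21
#136: 61→79, due 83, lateness -4
Maximum = -4.
LPT 22, SPT 8, EDD -4 → minimum -4.

-4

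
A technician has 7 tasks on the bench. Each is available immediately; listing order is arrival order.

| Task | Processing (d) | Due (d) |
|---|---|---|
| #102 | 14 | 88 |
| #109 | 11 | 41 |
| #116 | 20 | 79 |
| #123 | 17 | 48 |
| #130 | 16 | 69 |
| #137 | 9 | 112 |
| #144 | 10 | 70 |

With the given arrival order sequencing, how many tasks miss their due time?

FIFO (arrival order): #102 #109 #116 #123 #130 #137 #144.
#102: 0→14, due 88, tardiness 0
#109: 14→25, due 41, tardiness 0
#116: 25→45, due 79, tardiness 0
#123: 45→62, due 48, tardiness 14
#130: 62→78, due 69, tardiness 9
#137: 78→87, due 112, tardiness 0
#144: 87→97, due 70, tardiness 27
Late tasks: 3.

3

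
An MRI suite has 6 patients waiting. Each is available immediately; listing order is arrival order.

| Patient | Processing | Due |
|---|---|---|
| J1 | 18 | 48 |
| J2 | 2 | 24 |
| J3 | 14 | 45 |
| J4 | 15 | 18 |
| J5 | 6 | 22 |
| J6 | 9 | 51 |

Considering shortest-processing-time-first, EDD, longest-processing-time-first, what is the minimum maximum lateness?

SPT (increasing processing time): J2 J5 J6 J3 J4 J1.
J2: 0→2, due 24, lateness -22
J5: 2→8, due 22, lateness -14
J6: 8→17, due 51, lateness -34
J3: 17→31, due 45, lateness -14
J4: 31→46, due 18, lateness 28
J1: 46→64, due 48, lateness 16
Maximum = 28.
EDD (increasing due date): J4 J5 J2 J3 J1 J6.
J4: 0→15, due 18, lateness -3
J5: 15→21, due 22, lateness -1
J2: 21→23, due 24, lateness -1
J3: 23→37, due 45, lateness -8
J1: 37→55, due 48, lateness 7
J6: 55→64, due 51, lateness 13
Maximum = 13.
LPT (decreasing processing time): J1 J4 J3 J6 J5 J2.
J1: 0→18, due 48, lateness -30
J4: 18→33, due 18, lateness 15
J3: 33→47, due 45, lateness 2
J6: 47→56, due 51, lateness 5
J5: 56→62, due 22, lateness 40
J2: 62→64, due 24, lateness 40
Maximum = 40.
SPT 28, EDD 13, LPT 40 → minimum 13.

13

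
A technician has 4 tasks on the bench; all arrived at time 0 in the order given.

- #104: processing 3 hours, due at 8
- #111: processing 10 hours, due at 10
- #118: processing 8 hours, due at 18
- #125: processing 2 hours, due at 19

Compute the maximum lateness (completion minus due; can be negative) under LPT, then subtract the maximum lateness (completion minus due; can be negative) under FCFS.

LPT (decreasing processing time): #111 #118 #104 #125.
#111: 0→10, due 10, lateness 0
#118: 10→18, due 18, lateness 0
#104: 18→21, due 8, lateness 13
#125: 21→23, due 19, lateness 4
Maximum = 13.
FIFO (arrival order): #104 #111 #118 #125.
#104: 0→3, due 8, lateness -5
#111: 3→13, due 10, lateness 3
#118: 13→21, due 18, lateness 3
#125: 21→23, due 19, lateness 4
Maximum = 4.
Difference = 13 − 4 = 9.

9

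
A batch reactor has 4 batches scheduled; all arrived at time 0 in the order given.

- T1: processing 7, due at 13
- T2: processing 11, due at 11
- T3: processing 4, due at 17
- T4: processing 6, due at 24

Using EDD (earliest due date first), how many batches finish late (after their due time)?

3

EDD (increasing due date): T2 T1 T3 T4.
T2: 0→11, due 11, tardiness 0
T1: 11→18, due 13, tardiness 5
T3: 18→22, due 17, tardiness 5
T4: 22→28, due 24, tardiness 4
Late batches: 3.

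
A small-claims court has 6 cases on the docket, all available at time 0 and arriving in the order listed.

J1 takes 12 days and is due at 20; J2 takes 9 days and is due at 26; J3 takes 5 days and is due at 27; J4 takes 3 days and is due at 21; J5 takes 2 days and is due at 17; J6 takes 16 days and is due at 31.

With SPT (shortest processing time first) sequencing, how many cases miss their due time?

2

SPT (increasing processing time): J5 J4 J3 J2 J1 J6.
J5: 0→2, due 17, tardiness 0
J4: 2→5, due 21, tardiness 0
J3: 5→10, due 27, tardiness 0
J2: 10→19, due 26, tardiness 0
J1: 19→31, due 20, tardiness 11
J6: 31→47, due 31, tardiness 16
Late cases: 2.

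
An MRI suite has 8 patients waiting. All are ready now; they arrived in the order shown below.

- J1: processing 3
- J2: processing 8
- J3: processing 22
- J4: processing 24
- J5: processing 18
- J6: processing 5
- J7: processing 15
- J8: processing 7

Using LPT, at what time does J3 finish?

46

LPT (decreasing processing time): J4 J3 J5 J7 J2 J8 J6 J1.
J4: 0→24
J3: 24→46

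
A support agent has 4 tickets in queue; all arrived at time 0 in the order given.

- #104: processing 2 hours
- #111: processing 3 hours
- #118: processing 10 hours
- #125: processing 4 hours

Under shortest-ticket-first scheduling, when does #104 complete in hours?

SPT (increasing processing time): #104 #111 #125 #118.
#104: 0→2

2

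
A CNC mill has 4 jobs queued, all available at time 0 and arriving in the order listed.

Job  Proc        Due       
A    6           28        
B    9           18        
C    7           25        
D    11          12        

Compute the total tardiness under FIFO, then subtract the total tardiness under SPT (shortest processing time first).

-4

FIFO (arrival order): A B C D.
A: 0→6, due 28, tardiness 0
B: 6→15, due 18, tardiness 0
C: 15→22, due 25, tardiness 0
D: 22→33, due 12, tardiness 21
Sum = 0+0+0+21 = 21.
SPT (increasing processing time): A C B D.
A: 0→6, due 28, tardiness 0
C: 6→13, due 25, tardiness 0
B: 13→22, due 18, tardiness 4
D: 22→33, due 12, tardiness 21
Sum = 0+0+4+21 = 25.
Difference = 21 − 25 = -4.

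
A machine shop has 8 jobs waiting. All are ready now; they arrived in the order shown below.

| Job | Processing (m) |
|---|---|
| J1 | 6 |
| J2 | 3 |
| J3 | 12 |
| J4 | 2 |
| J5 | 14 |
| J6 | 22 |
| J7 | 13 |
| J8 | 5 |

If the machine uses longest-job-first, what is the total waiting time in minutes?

382

LPT (decreasing processing time): J6 J5 J7 J3 J1 J8 J2 J4.
J6: waits 0, runs 0→22
J5: waits 22, runs 22→36
J7: waits 36, runs 36→49
J3: waits 49, runs 49→61
J1: waits 61, runs 61→67
J8: waits 67, runs 67→72
J2: waits 72, runs 72→75
J4: waits 75, runs 75→77
Sum = 0+22+36+49+61+67+72+75 = 382.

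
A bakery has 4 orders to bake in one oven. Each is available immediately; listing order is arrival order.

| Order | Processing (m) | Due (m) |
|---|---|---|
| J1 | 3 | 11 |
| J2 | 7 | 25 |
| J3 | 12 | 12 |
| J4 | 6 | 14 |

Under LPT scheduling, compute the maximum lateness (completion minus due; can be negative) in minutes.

LPT (decreasing processing time): J3 J2 J4 J1.
J3: 0→12, due 12, lateness 0
J2: 12→19, due 25, lateness -6
J4: 19→25, due 14, lateness 11
J1: 25→28, due 11, lateness 17
Maximum = 17.

17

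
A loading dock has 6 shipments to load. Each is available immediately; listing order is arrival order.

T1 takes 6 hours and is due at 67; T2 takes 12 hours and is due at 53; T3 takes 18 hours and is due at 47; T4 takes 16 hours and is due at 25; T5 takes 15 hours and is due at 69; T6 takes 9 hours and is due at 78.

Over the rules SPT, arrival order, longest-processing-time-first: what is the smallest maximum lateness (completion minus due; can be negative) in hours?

SPT (increasing processing time): T1 T6 T2 T5 T4 T3.
T1: 0→6, due 67, lateness -61
T6: 6→15, due 78, lateness -63
T2: 15→27, due 53, lateness -26
T5: 27→42, due 69, lateness -27
T4: 42→58, due 25, lateness 33
T3: 58→76, due 47, lateness 29
Maximum = 33.
FIFO (arrival order): T1 T2 T3 T4 T5 T6.
T1: 0→6, due 67, lateness -61
T2: 6→18, due 53, lateness -35
T3: 18→36, due 47, lateness -11
T4: 36→52, due 25, lateness 27
T5: 52→67, due 69, lateness -2
T6: 67→76, due 78, lateness -2
Maximum = 27.
LPT (decreasing processing time): T3 T4 T5 T2 T6 T1.
T3: 0→18, due 47, lateness -29
T4: 18→34, due 25, lateness 9
T5: 34→49, due 69, lateness -20
T2: 49→61, due 53, lateness 8
T6: 61→70, due 78, lateness -8
T1: 70→76, due 67, lateness 9
Maximum = 9.
SPT 33, FIFO 27, LPT 9 → minimum 9.

9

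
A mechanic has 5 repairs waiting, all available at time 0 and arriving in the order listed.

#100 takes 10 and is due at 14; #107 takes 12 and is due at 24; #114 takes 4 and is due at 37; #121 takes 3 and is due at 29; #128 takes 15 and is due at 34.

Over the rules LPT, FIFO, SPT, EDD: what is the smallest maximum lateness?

LPT (decreasing processing time): #128 #107 #100 #114 #121.
#128: 0→15, due 34, lateness -19
#107: 15→27, due 24, lateness 3
#100: 27→37, due 14, lateness 23
#114: 37→41, due 37, lateness 4
#121: 41→44, due 29, lateness 15
Maximum = 23.
FIFO (arrival order): #100 #107 #114 #121 #128.
#100: 0→10, due 14, lateness -4
#107: 10→22, due 24, lateness -2
#114: 22→26, due 37, lateness -11
#121: 26→29, due 29, lateness 0
#128: 29→44, due 34, lateness 10
Maximum = 10.
SPT (increasing processing time): #121 #114 #100 #107 #128.
#121: 0→3, due 29, lateness -26
#114: 3→7, due 37, lateness -30
#100: 7→17, due 14, lateness 3
#107: 17→29, due 24, lateness 5
#128: 29→44, due 34, lateness 10
Maximum = 10.
EDD (increasing due date): #100 #107 #121 #128 #114.
#100: 0→10, due 14, lateness -4
#107: 10→22, due 24, lateness -2
#121: 22→25, due 29, lateness -4
#128: 25→40, due 34, lateness 6
#114: 40→44, due 37, lateness 7
Maximum = 7.
LPT 23, FIFO 10, SPT 10, EDD 7 → minimum 7.

7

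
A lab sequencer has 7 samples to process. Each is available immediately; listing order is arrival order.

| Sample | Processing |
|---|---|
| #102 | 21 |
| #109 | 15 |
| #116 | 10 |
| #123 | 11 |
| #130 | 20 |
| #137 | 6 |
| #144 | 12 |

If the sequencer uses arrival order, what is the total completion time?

415

FIFO (arrival order): #102 #109 #116 #123 #130 #137 #144.
#102: 0→21
#109: 21→36
#116: 36→46
#123: 46→57
#130: 57→77
#137: 77→83
#144: 83→95
Sum = 21+36+46+57+77+83+95 = 415.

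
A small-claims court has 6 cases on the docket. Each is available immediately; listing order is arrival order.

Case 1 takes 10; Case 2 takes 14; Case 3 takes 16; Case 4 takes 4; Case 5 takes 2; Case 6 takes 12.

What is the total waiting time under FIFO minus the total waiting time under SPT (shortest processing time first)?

FIFO (arrival order): Case 1 Case 2 Case 3 Case 4 Case 5 Case 6.
Case 1: waits 0, runs 0→10
Case 2: waits 10, runs 10→24
Case 3: waits 24, runs 24→40
Case 4: waits 40, runs 40→44
Case 5: waits 44, runs 44→46
Case 6: waits 46, runs 46→58
Sum = 0+10+24+40+44+46 = 164.
SPT (increasing processing time): Case 5 Case 4 Case 1 Case 6 Case 2 Case 3.
Case 5: waits 0, runs 0→2
Case 4: waits 2, runs 2→6
Case 1: waits 6, runs 6→16
Case 6: waits 16, runs 16→28
Case 2: waits 28, runs 28→42
Case 3: waits 42, runs 42→58
Sum = 0+2+6+16+28+42 = 94.
Difference = 164 − 94 = 70.

70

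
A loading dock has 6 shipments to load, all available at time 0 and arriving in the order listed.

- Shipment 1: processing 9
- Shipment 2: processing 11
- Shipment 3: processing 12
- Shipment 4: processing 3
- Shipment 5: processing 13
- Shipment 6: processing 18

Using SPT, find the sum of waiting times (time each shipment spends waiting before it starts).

SPT (increasing processing time): Shipment 4 Shipment 1 Shipment 2 Shipment 3 Shipment 5 Shipment 6.
Shipment 4: waits 0, runs 0→3
Shipment 1: waits 3, runs 3→12
Shipment 2: waits 12, runs 12→23
Shipment 3: waits 23, runs 23→35
Shipment 5: waits 35, runs 35→48
Shipment 6: waits 48, runs 48→66
Sum = 0+3+12+23+35+48 = 121.

121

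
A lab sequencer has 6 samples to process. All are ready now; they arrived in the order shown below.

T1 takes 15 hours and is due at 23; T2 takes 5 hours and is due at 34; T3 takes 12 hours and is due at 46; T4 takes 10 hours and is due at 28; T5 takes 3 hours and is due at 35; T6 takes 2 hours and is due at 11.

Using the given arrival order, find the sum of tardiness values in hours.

FIFO (arrival order): T1 T2 T3 T4 T5 T6.
T1: 0→15, due 23, tardiness 0
T2: 15→20, due 34, tardiness 0
T3: 20→32, due 46, tardiness 0
T4: 32→42, due 28, tardiness 14
T5: 42→45, due 35, tardiness 10
T6: 45→47, due 11, tardiness 36
Sum = 0+0+0+14+10+36 = 60.

60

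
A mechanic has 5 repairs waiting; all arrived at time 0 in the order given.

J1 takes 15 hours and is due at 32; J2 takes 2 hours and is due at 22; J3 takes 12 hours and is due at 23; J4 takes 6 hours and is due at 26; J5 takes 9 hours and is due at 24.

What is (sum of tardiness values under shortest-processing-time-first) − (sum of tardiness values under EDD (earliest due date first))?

3

SPT (increasing processing time): J2 J4 J5 J3 J1.
J2: 0→2, due 22, tardiness 0
J4: 2→8, due 26, tardiness 0
J5: 8→17, due 24, tardiness 0
J3: 17→29, due 23, tardiness 6
J1: 29→44, due 32, tardiness 12
Sum = 0+0+0+6+12 = 18.
EDD (increasing due date): J2 J3 J5 J4 J1.
J2: 0→2, due 22, tardiness 0
J3: 2→14, due 23, tardiness 0
J5: 14→23, due 24, tardiness 0
J4: 23→29, due 26, tardiness 3
J1: 29→44, due 32, tardiness 12
Sum = 0+0+0+3+12 = 15.
Difference = 18 − 15 = 3.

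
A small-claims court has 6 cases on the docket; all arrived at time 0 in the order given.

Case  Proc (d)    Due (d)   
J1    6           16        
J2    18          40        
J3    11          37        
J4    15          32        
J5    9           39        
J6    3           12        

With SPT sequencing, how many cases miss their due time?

SPT (increasing processing time): J6 J1 J5 J3 J4 J2.
J6: 0→3, due 12, tardiness 0
J1: 3→9, due 16, tardiness 0
J5: 9→18, due 39, tardiness 0
J3: 18→29, due 37, tardiness 0
J4: 29→44, due 32, tardiness 12
J2: 44→62, due 40, tardiness 22
Late cases: 2.

2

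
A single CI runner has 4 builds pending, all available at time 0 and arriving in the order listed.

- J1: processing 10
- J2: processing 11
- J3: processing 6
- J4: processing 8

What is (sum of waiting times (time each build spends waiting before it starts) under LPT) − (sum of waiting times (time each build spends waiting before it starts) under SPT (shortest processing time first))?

LPT (decreasing processing time): J2 J1 J4 J3.
J2: waits 0, runs 0→11
J1: waits 11, runs 11→21
J4: waits 21, runs 21→29
J3: waits 29, runs 29→35
Sum = 0+11+21+29 = 61.
SPT (increasing processing time): J3 J4 J1 J2.
J3: waits 0, runs 0→6
J4: waits 6, runs 6→14
J1: waits 14, runs 14→24
J2: waits 24, runs 24→35
Sum = 0+6+14+24 = 44.
Difference = 61 − 44 = 17.

17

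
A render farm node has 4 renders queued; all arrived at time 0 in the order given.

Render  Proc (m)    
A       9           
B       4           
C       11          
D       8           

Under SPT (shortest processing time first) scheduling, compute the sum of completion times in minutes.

SPT (increasing processing time): B D A C.
B: 0→4
D: 4→12
A: 12→21
C: 21→32
Sum = 4+12+21+32 = 69.

69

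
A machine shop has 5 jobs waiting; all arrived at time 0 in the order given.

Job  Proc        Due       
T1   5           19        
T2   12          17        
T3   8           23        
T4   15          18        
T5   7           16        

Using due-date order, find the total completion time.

EDD (increasing due date): T5 T2 T4 T1 T3.
T5: 0→7
T2: 7→19
T4: 19→34
T1: 34→39
T3: 39→47
Sum = 7+19+34+39+47 = 146.

146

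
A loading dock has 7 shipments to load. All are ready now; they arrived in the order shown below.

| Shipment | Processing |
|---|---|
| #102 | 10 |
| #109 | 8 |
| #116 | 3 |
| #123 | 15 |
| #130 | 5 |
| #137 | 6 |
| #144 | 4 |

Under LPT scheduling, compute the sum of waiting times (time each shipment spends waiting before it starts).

204

LPT (decreasing processing time): #123 #102 #109 #137 #130 #144 #116.
#123: waits 0, runs 0→15
#102: waits 15, runs 15→25
#109: waits 25, runs 25→33
#137: waits 33, runs 33→39
#130: waits 39, runs 39→44
#144: waits 44, runs 44→48
#116: waits 48, runs 48→51
Sum = 0+15+25+33+39+44+48 = 204.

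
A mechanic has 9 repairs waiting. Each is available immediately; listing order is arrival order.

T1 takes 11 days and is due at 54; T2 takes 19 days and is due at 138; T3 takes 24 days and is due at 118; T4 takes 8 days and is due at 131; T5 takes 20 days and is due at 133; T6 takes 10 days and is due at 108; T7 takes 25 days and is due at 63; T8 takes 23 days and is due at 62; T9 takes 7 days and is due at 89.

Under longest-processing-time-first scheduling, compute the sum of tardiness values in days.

169

LPT (decreasing processing time): T7 T3 T8 T5 T2 T1 T6 T4 T9.
T7: 0→25, due 63, tardiness 0
T3: 25→49, due 118, tardiness 0
T8: 49→72, due 62, tardiness 10
T5: 72→92, due 133, tardiness 0
T2: 92→111, due 138, tardiness 0
T1: 111→122, due 54, tardiness 68
T6: 122→132, due 108, tardiness 24
T4: 132→140, due 131, tardiness 9
T9: 140→147, due 89, tardiness 58
Sum = 0+0+10+0+0+68+24+9+58 = 169.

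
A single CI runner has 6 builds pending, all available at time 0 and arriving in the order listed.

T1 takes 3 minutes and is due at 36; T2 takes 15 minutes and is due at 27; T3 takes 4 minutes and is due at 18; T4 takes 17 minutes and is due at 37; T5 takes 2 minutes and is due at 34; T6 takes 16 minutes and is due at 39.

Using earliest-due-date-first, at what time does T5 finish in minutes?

EDD (increasing due date): T3 T2 T5 T1 T4 T6.
T3: 0→4
T2: 4→19
T5: 19→21

21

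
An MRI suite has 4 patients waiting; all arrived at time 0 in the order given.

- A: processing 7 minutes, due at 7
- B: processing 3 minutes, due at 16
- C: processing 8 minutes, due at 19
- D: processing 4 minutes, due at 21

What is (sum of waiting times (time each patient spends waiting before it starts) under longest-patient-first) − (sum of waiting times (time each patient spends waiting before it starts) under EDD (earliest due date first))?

7

LPT (decreasing processing time): C A D B.
C: waits 0, runs 0→8
A: waits 8, runs 8→15
D: waits 15, runs 15→19
B: waits 19, runs 19→22
Sum = 0+8+15+19 = 42.
EDD (increasing due date): A B C D.
A: waits 0, runs 0→7
B: waits 7, runs 7→10
C: waits 10, runs 10→18
D: waits 18, runs 18→22
Sum = 0+7+10+18 = 35.
Difference = 42 − 35 = 7.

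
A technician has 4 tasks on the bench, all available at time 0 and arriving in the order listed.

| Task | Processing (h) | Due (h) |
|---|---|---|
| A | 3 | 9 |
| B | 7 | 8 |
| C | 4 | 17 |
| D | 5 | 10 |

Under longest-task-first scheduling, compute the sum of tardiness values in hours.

12

LPT (decreasing processing time): B D C A.
B: 0→7, due 8, tardiness 0
D: 7→12, due 10, tardiness 2
C: 12→16, due 17, tardiness 0
A: 16→19, due 9, tardiness 10
Sum = 0+2+0+10 = 12.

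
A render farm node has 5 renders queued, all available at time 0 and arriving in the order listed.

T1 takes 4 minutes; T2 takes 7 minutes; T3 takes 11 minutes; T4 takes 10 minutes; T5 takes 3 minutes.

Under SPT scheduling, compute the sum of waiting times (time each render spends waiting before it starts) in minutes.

48

SPT (increasing processing time): T5 T1 T2 T4 T3.
T5: waits 0, runs 0→3
T1: waits 3, runs 3→7
T2: waits 7, runs 7→14
T4: waits 14, runs 14→24
T3: waits 24, runs 24→35
Sum = 0+3+7+14+24 = 48.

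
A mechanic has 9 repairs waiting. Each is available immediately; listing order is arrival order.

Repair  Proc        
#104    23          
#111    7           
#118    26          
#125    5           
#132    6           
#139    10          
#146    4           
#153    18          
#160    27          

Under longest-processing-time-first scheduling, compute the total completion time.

830

LPT (decreasing processing time): #160 #118 #104 #153 #139 #111 #132 #125 #146.
#160: 0→27
#118: 27→53
#104: 53→76
#153: 76→94
#139: 94→104
#111: 104→111
#132: 111→117
#125: 117→122
#146: 122→126
Sum = 27+53+76+94+104+111+117+122+126 = 830.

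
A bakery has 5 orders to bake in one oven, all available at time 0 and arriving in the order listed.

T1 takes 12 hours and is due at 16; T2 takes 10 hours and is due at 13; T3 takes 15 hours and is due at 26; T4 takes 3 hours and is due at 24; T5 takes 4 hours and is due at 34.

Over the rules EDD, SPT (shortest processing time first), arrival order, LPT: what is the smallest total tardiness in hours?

EDD (increasing due date): T2 T1 T4 T3 T5.
T2: 0→10, due 13, tardiness 0
T1: 10→22, due 16, tardiness 6
T4: 22→25, due 24, tardiness 1
T3: 25→40, due 26, tardiness 14
T5: 40→44, due 34, tardiness 10
Sum = 0+6+1+14+10 = 31.
SPT (increasing processing time): T4 T5 T2 T1 T3.
T4: 0→3, due 24, tardiness 0
T5: 3→7, due 34, tardiness 0
T2: 7→17, due 13, tardiness 4
T1: 17→29, due 16, tardiness 13
T3: 29→44, due 26, tardiness 18
Sum = 0+0+4+13+18 = 35.
FIFO (arrival order): T1 T2 T3 T4 T5.
T1: 0→12, due 16, tardiness 0
T2: 12→22, due 13, tardiness 9
T3: 22→37, due 26, tardiness 11
T4: 37→40, due 24, tardiness 16
T5: 40→44, due 34, tardiness 10
Sum = 0+9+11+16+10 = 46.
LPT (decreasing processing time): T3 T1 T2 T5 T4.
T3: 0→15, due 26, tardiness 0
T1: 15→27, due 16, tardiness 11
T2: 27→37, due 13, tardiness 24
T5: 37→41, due 34, tardiness 7
T4: 41→44, due 24, tardiness 20
Sum = 0+11+24+7+20 = 62.
EDD 31, SPT 35, FIFO 46, LPT 62 → minimum 31.

31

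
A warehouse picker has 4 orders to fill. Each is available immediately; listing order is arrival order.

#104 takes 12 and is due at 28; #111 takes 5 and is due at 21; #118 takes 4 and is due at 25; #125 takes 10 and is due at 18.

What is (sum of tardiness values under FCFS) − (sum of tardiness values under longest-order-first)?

-3

FIFO (arrival order): #104 #111 #118 #125.
#104: 0→12, due 28, tardiness 0
#111: 12→17, due 21, tardiness 0
#118: 17→21, due 25, tardiness 0
#125: 21→31, due 18, tardiness 13
Sum = 0+0+0+13 = 13.
LPT (decreasing processing time): #104 #125 #111 #118.
#104: 0→12, due 28, tardiness 0
#125: 12→22, due 18, tardiness 4
#111: 22→27, due 21, tardiness 6
#118: 27→31, due 25, tardiness 6
Sum = 0+4+6+6 = 16.
Difference = 13 − 16 = -3.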